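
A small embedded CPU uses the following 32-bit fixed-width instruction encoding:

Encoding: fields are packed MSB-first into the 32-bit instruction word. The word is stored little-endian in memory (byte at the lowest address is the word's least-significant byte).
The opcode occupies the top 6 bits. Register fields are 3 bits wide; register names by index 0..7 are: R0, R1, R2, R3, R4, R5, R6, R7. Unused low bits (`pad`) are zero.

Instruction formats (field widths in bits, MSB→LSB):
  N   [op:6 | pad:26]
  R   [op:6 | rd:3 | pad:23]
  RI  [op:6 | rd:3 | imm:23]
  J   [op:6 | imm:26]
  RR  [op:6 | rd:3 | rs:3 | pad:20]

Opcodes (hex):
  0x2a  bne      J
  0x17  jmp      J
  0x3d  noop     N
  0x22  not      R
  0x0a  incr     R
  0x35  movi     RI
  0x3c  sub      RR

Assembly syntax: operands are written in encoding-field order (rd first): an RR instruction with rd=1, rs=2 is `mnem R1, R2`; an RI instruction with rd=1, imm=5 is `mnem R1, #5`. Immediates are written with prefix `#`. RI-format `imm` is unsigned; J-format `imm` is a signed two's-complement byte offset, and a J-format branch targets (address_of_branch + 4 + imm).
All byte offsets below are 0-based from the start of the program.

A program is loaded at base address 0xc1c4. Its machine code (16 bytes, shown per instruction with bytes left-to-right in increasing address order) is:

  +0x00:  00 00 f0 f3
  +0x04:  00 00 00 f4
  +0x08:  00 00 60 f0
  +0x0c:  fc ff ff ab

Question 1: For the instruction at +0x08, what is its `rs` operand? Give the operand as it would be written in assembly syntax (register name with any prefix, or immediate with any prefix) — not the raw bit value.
R6

+0x08: 00 00 60 f0 ⇒ word 0xf0600000 (little)
  top 6b → 0x3c → sub [RR]
  [25:23] rd=0 = R0
  [22:20] rs=6 = R6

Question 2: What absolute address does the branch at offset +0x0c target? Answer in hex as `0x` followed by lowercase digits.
[0c] fc ff ff ab → 0xabfffffc
  opcode bits[31:26]=0x2a: bne/J
  imm: (w>>0)&0x3ffffff=0x3fffffc (s26→-4) → #-4
  target = base 0xc1c4 + off 0x0c + 4 + imm -4 = 0xc1d0

0xc1d0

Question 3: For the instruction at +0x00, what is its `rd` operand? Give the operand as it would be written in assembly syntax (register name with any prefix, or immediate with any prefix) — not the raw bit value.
+0x00: 00 00 f0 f3 ⇒ word 0xf3f00000 (little)
  op=0xf3f00000>>26=0x3c ⇒ sub (RR)
  rd@[25:23]=0x7 ⇒ R7
  rs@[22:20]=0x7 ⇒ R7

R7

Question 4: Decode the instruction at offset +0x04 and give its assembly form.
@+04  little-endian(00 00 00 f4) = 0xf4000000
  opcode bits[31:26]=0x3d: noop/N

noop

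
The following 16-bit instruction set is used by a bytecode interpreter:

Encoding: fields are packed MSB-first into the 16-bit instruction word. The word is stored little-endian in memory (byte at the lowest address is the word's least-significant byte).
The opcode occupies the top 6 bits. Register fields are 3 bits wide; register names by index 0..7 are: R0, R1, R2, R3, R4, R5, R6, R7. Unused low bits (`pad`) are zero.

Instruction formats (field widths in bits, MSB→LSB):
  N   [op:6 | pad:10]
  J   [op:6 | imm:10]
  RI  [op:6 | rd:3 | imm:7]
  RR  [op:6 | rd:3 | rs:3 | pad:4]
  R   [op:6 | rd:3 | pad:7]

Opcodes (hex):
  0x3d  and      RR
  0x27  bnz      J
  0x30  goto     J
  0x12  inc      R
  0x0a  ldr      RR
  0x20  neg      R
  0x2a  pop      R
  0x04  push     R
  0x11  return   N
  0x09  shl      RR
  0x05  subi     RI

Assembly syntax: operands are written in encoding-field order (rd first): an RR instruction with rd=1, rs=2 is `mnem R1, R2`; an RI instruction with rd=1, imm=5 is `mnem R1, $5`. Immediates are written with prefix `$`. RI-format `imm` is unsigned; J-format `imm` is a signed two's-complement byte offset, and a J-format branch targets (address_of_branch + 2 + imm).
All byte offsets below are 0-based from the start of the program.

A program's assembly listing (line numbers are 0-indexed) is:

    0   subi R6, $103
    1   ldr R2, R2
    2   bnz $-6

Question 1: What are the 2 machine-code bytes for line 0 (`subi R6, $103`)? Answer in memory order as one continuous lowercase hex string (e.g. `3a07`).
6717

line 0 (subi): pack op=0x5:6|rd=6:3|imm=103:7 = 0x1767; little→ 67 17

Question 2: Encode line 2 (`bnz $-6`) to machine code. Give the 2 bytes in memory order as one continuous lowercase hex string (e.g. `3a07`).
L2: bnz op=0x27:6|imm=-6:10 ⇒ 0x9ffa ⇒ little fa 9f

fa9f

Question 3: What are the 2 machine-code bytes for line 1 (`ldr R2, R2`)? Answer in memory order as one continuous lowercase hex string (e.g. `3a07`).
2029

L1: ldr op=0xa:6|rd=2:3|rs=2:3|pad=0:4 ⇒ 0x2920 ⇒ little 20 29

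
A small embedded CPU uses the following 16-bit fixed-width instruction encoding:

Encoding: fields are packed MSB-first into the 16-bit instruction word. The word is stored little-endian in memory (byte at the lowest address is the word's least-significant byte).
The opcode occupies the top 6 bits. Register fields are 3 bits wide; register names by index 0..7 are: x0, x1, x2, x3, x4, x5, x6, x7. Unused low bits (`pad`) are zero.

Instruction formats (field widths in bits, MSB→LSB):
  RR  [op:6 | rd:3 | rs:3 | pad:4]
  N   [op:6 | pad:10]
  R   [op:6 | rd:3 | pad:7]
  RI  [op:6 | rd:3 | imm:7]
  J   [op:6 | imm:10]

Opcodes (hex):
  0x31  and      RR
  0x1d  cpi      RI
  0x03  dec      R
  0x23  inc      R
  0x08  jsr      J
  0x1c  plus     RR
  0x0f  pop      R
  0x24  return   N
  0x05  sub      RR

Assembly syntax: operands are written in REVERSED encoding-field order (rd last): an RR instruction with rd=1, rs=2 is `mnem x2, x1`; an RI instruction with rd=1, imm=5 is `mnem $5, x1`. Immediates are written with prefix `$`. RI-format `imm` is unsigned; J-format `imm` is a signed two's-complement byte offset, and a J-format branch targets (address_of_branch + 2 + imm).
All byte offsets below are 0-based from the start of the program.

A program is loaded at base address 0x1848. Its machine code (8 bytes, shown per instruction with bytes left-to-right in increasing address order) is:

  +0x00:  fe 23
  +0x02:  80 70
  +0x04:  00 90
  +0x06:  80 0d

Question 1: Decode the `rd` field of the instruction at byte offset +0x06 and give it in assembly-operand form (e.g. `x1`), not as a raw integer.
x3

+0x06: 80 0d ⇒ word 0x0d80 (little)
  top 6b → 0x3 → dec [R]
  [9:7] rd=3 = x3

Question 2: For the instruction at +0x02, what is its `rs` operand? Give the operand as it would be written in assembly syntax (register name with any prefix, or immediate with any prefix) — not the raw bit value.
@+02  little-endian(80 70) = 0x7080
  op=0x7080>>10=0x1c ⇒ plus (RR)
  rd@[9:7]=0x1 ⇒ x1
  rs@[6:4]=0x0 ⇒ x0

x0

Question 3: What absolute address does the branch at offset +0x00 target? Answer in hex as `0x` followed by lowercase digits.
0x1848

off 0x00: read fe 23 as little → 0x23fe
  top 6b → 0x8 → jsr [J]
  [9:0] imm=1022 (s10→-2) = $-2
  target = base 0x1848 + off 0x00 + 2 + imm -2 = 0x1848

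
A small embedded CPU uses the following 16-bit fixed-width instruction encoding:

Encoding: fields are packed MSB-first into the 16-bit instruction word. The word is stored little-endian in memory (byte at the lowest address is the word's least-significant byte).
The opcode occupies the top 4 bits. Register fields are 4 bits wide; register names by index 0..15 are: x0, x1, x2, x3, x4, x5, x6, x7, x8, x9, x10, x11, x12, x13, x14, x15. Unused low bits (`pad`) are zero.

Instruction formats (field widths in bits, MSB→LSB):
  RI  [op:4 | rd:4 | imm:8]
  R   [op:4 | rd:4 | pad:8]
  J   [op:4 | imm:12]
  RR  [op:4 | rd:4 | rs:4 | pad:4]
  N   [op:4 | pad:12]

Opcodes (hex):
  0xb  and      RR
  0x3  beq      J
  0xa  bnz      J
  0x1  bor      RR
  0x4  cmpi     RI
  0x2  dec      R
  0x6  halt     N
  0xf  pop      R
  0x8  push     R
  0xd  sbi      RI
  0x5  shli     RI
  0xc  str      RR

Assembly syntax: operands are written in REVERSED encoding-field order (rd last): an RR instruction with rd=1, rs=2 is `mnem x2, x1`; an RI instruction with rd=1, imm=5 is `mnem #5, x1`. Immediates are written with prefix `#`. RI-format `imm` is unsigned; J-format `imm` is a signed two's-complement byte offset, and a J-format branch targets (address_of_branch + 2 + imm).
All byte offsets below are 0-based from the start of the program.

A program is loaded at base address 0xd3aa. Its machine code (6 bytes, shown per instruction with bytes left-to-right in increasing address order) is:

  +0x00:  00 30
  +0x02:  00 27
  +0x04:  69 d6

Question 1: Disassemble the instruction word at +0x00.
beq #0

@+00  little-endian(00 30) = 0x3000
  op=0x3000>>12=0x3 ⇒ beq (J)
  [11:0] imm=0 = #0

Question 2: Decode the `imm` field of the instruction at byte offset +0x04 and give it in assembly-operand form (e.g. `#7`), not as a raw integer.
#105

+0x04: 69 d6 ⇒ word 0xd669 (little)
  op=0xd669>>12=0xd ⇒ sbi (RI)
  [11:8] rd=6 = x6
  [7:0] imm=105 = #105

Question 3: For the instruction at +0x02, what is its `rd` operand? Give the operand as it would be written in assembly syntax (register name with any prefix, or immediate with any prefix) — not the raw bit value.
[02] 00 27 → 0x2700
  top 4b → 0x2 → dec [R]
  rd: (w>>8)&0xf=0x7 → x7

x7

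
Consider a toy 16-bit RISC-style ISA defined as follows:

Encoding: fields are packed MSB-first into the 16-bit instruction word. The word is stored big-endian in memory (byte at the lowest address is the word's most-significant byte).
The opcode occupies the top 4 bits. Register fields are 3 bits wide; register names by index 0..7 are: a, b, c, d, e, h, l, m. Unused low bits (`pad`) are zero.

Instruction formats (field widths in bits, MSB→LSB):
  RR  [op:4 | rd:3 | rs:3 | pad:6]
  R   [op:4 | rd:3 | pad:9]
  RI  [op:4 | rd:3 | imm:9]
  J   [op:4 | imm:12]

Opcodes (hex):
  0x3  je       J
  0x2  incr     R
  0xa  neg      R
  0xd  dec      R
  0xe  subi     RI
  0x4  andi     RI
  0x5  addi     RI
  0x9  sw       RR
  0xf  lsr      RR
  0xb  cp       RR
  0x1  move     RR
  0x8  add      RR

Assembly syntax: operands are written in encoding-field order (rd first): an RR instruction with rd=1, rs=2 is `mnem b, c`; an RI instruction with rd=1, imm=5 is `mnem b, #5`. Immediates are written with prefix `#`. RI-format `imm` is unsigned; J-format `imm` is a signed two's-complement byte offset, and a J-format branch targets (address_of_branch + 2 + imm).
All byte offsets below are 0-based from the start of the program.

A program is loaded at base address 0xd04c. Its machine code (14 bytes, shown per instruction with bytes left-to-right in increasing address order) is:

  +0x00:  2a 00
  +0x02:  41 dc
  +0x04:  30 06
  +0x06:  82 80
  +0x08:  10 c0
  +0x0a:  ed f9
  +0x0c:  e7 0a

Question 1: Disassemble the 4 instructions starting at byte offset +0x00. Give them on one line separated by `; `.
incr h; andi a, #476; je #6; add b, c

+0x00: 2a 00 ⇒ word 0x2a00 (big)
  top 4b → 0x2 → incr [R]
  rd: (w>>9)&0x7=0x5 → h
+0x02: 41 dc ⇒ word 0x41dc (big)
  top 4b → 0x4 → andi [RI]
  rd: (w>>9)&0x7=0x0 → a
  imm: (w>>0)&0x1ff=0x1dc → #476
+0x04: 30 06 ⇒ word 0x3006 (big)
  top 4b → 0x3 → je [J]
  imm: (w>>0)&0xfff=0x6 → #6
+0x06: 82 80 ⇒ word 0x8280 (big)
  top 4b → 0x8 → add [RR]
  rd: (w>>9)&0x7=0x1 → b
  rs: (w>>6)&0x7=0x2 → c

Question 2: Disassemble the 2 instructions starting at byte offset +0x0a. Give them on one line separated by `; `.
subi l, #505; subi d, #266

off 0x0a: read ed f9 as big → 0xedf9
  op=0xedf9>>12=0xe ⇒ subi (RI)
  rd@[11:9]=0x6 ⇒ l
  imm@[8:0]=0x1f9 ⇒ #505
off 0x0c: read e7 0a as big → 0xe70a
  op=0xe70a>>12=0xe ⇒ subi (RI)
  rd@[11:9]=0x3 ⇒ d
  imm@[8:0]=0x10a ⇒ #266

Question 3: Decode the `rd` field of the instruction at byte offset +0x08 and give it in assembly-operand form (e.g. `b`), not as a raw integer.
a

+0x08: 10 c0 ⇒ word 0x10c0 (big)
  top 4b → 0x1 → move [RR]
  rd@[11:9]=0x0 ⇒ a
  rs@[8:6]=0x3 ⇒ d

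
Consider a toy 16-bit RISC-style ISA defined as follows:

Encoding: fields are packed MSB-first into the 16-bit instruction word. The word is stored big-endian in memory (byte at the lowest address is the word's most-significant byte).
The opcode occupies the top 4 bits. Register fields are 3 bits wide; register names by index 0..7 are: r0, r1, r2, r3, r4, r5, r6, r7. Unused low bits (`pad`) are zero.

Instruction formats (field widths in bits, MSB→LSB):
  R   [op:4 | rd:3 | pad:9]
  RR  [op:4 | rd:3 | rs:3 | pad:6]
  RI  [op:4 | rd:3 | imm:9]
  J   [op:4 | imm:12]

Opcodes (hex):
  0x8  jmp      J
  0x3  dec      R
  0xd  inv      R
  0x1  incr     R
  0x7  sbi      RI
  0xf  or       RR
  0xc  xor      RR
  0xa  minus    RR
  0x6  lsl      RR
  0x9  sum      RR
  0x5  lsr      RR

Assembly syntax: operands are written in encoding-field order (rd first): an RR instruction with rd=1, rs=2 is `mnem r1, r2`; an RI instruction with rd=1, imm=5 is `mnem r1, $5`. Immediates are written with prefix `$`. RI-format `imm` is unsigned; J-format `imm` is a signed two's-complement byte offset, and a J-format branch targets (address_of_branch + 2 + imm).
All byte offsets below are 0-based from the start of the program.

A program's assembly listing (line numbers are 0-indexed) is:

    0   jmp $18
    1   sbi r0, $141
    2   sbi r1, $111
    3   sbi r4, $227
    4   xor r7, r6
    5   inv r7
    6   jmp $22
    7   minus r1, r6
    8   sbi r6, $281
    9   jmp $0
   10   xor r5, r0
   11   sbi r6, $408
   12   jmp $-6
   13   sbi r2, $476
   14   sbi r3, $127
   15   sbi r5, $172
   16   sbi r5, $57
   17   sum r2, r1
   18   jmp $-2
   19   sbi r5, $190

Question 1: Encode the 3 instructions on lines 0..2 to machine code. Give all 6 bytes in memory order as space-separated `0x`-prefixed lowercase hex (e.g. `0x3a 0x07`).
0. jmp fields op=0x8:4|imm=18:12 → word 8012h → 80 12
1. sbi fields op=0x7:4|rd=0:3|imm=141:9 → word 708dh → 70 8d
2. sbi fields op=0x7:4|rd=1:3|imm=111:9 → word 726fh → 72 6f

0x80 0x12 0x70 0x8d 0x72 0x6f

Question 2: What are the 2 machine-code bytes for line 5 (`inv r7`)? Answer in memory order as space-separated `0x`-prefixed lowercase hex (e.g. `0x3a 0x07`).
L5: inv op=0xd:4|rd=7:3|pad=0:9 ⇒ 0xde00 ⇒ big de 00

0xde 0x00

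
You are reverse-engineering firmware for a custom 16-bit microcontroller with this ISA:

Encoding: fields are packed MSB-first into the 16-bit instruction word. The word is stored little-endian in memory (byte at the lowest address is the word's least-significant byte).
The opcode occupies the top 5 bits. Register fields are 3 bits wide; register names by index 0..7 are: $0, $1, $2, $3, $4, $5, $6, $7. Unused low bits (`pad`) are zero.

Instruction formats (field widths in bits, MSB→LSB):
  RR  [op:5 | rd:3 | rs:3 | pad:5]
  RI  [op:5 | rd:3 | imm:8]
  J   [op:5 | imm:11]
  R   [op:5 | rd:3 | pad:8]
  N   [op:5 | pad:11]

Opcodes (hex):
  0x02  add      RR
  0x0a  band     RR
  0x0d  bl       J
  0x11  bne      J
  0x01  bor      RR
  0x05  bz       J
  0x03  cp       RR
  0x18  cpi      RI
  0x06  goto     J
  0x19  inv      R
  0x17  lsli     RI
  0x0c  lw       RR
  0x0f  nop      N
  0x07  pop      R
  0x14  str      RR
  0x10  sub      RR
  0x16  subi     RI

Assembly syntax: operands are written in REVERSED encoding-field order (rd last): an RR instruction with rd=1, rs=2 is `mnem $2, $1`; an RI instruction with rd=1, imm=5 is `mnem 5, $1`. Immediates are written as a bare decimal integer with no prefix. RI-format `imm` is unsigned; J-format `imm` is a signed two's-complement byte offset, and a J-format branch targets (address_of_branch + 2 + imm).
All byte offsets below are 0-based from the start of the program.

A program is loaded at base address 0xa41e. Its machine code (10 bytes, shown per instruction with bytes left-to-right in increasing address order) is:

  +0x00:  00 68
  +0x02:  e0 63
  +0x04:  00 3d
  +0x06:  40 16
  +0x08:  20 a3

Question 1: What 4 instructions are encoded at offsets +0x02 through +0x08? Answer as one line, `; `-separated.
@+02  little-endian(e0 63) = 0x63e0
  opcode bits[15:11]=0xc: lw/RR
  [10:8] rd=3 = $3
  [7:5] rs=7 = $7
@+04  little-endian(00 3d) = 0x3d00
  opcode bits[15:11]=0x7: pop/R
  [10:8] rd=5 = $5
@+06  little-endian(40 16) = 0x1640
  opcode bits[15:11]=0x2: add/RR
  [10:8] rd=6 = $6
  [7:5] rs=2 = $2
@+08  little-endian(20 a3) = 0xa320
  opcode bits[15:11]=0x14: str/RR
  [10:8] rd=3 = $3
  [7:5] rs=1 = $1

lw $7, $3; pop $5; add $2, $6; str $1, $3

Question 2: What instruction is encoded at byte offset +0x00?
bl 0

[00] 00 68 → 0x6800
  top 5b → 0xd → bl [J]
  [10:0] imm=0 = 0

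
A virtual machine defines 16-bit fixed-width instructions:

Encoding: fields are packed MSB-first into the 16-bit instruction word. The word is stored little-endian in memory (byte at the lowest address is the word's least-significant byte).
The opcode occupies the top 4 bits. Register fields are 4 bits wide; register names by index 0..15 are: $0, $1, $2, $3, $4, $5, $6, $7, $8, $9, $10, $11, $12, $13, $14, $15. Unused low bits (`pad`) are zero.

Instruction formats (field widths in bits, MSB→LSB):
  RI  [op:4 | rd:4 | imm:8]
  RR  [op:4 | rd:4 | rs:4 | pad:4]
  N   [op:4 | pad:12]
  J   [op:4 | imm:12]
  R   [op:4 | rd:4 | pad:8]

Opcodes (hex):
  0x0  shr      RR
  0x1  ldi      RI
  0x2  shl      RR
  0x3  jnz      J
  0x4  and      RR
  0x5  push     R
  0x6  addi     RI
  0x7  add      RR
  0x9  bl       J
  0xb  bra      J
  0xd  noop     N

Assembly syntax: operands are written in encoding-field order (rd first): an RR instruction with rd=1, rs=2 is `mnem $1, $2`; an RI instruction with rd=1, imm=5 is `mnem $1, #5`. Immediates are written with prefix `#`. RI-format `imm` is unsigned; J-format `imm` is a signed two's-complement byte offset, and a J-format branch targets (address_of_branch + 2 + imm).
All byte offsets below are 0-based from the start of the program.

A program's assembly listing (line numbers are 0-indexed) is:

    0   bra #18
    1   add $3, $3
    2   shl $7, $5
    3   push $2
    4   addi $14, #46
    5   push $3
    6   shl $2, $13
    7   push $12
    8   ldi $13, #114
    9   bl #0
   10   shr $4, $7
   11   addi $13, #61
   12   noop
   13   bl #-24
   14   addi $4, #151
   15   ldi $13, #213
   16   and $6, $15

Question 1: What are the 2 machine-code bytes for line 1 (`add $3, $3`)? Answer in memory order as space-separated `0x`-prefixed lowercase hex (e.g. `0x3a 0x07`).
1. add fields op=0x7:4|rd=3:4|rs=3:4|pad=0:4 → word 7330h → 30 73

0x30 0x73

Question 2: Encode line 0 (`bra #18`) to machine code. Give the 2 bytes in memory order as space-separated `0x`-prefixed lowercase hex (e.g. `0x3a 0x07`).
0. bra fields op=0xb:4|imm=18:12 → word b012h → 12 b0

0x12 0xb0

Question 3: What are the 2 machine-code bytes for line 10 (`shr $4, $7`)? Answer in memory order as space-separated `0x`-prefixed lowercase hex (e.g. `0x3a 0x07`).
10. shr fields op=0x0:4|rd=4:4|rs=7:4|pad=0:4 → word 0470h → 70 04

0x70 0x04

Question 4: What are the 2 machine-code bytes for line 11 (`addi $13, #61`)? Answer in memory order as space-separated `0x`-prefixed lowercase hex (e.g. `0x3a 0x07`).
0x3d 0x6d

line 11 (addi): pack op=0x6:4|rd=13:4|imm=61:8 = 0x6d3d; little→ 3d 6d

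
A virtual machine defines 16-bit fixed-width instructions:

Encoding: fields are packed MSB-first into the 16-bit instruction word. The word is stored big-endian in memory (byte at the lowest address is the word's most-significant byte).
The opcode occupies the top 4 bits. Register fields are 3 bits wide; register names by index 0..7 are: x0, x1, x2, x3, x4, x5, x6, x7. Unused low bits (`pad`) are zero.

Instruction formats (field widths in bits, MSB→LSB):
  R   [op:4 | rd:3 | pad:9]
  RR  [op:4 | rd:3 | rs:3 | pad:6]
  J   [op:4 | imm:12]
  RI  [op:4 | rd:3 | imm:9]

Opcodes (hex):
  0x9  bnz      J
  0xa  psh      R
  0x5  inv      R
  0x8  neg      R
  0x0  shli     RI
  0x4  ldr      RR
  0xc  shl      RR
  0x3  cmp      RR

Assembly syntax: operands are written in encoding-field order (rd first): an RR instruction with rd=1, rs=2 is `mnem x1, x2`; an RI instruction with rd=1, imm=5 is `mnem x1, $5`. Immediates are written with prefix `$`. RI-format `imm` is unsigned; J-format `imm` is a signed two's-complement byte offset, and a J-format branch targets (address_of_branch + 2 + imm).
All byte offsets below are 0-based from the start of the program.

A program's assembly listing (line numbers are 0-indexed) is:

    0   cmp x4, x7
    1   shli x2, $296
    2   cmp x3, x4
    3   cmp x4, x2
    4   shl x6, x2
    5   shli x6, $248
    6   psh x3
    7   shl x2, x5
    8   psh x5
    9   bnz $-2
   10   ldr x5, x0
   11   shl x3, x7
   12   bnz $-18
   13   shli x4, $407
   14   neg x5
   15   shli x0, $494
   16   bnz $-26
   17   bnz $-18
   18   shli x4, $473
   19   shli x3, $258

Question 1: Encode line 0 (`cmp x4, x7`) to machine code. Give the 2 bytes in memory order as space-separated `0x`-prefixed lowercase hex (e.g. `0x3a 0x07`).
0x39 0xc0

0. cmp fields op=0x3:4|rd=4:3|rs=7:3|pad=0:6 → word 39c0h → 39 c0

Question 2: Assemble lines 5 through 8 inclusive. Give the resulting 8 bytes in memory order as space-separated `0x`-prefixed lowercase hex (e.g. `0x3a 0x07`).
line 5 (shli): pack op=0x0:4|rd=6:3|imm=248:9 = 0x0cf8; big→ 0c f8
line 6 (psh): pack op=0xa:4|rd=3:3|pad=0:9 = 0xa600; big→ a6 00
line 7 (shl): pack op=0xc:4|rd=2:3|rs=5:3|pad=0:6 = 0xc540; big→ c5 40
line 8 (psh): pack op=0xa:4|rd=5:3|pad=0:9 = 0xaa00; big→ aa 00

0x0c 0xf8 0xa6 0x00 0xc5 0x40 0xaa 0x00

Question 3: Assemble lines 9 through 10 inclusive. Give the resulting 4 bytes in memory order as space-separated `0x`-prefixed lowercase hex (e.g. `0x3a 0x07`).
9. bnz fields op=0x9:4|imm=-2:12 → word 9ffeh → 9f fe
10. ldr fields op=0x4:4|rd=5:3|rs=0:3|pad=0:6 → word 4a00h → 4a 00

0x9f 0xfe 0x4a 0x00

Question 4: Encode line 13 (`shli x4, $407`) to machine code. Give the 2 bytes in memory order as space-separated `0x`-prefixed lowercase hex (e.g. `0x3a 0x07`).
L13: shli op=0x0:4|rd=4:3|imm=407:9 ⇒ 0x0997 ⇒ big 09 97

0x09 0x97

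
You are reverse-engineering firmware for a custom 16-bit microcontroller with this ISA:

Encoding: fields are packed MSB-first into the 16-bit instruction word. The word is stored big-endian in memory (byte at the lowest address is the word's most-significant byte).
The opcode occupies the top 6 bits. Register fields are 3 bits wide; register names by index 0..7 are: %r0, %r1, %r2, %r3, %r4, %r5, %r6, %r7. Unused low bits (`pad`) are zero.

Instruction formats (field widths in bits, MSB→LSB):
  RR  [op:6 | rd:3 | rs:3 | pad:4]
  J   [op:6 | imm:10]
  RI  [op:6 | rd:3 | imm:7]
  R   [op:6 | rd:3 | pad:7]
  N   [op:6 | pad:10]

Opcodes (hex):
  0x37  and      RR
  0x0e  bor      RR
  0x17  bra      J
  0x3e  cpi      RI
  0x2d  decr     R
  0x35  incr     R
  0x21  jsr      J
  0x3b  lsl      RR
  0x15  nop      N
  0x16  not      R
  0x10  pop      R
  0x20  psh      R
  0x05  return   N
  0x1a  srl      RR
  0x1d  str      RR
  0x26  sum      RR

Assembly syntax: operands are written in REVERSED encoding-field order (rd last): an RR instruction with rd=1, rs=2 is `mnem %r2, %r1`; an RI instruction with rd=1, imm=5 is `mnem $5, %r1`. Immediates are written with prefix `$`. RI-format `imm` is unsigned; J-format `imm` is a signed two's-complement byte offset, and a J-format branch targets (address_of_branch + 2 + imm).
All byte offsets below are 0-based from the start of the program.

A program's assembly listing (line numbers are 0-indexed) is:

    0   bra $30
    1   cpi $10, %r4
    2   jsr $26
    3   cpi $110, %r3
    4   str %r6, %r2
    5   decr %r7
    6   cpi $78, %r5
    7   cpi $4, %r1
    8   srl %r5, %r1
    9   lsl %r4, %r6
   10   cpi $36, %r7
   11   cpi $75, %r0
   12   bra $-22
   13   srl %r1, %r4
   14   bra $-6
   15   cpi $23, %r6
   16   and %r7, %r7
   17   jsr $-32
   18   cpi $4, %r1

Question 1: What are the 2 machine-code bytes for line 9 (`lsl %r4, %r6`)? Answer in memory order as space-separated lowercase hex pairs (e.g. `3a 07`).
9. lsl fields op=0x3b:6|rd=6:3|rs=4:3|pad=0:4 → word ef40h → ef 40

ef 40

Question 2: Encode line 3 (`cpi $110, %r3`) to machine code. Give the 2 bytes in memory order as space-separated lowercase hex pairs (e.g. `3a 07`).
L3: cpi op=0x3e:6|rd=3:3|imm=110:7 ⇒ 0xf9ee ⇒ big f9 ee

f9 ee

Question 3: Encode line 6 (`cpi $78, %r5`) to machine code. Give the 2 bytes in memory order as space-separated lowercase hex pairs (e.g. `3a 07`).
fa ce

6. cpi fields op=0x3e:6|rd=5:3|imm=78:7 → word faceh → fa ce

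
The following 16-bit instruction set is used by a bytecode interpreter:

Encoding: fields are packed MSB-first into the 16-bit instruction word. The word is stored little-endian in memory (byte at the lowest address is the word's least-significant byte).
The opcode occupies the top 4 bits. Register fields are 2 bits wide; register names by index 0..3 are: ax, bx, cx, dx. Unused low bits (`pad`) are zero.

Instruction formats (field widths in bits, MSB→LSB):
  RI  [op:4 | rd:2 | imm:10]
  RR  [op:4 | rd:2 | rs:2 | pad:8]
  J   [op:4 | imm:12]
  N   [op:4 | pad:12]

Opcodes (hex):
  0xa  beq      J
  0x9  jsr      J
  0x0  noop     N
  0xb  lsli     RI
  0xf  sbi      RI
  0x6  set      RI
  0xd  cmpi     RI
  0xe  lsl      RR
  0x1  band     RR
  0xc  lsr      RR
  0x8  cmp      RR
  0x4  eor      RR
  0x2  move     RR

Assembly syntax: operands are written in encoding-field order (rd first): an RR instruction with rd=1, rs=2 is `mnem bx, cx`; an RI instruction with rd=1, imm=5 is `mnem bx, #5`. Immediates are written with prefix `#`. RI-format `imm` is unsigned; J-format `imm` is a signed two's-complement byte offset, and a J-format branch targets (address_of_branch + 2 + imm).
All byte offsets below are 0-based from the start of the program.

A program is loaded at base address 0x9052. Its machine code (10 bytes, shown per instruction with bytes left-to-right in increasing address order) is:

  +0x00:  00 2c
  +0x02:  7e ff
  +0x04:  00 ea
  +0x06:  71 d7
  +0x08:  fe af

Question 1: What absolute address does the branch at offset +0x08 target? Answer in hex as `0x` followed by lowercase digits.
0x905a

off 0x08: read fe af as little → 0xaffe
  op=0xaffe>>12=0xa ⇒ beq (J)
  [11:0] imm=4094 (s12→-2) = #-2
  target = base 0x9052 + off 0x08 + 2 + imm -2 = 0x905a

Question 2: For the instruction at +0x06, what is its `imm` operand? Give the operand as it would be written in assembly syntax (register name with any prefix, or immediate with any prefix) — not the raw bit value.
#881

+0x06: 71 d7 ⇒ word 0xd771 (little)
  op=0xd771>>12=0xd ⇒ cmpi (RI)
  rd@[11:10]=0x1 ⇒ bx
  imm@[9:0]=0x371 ⇒ #881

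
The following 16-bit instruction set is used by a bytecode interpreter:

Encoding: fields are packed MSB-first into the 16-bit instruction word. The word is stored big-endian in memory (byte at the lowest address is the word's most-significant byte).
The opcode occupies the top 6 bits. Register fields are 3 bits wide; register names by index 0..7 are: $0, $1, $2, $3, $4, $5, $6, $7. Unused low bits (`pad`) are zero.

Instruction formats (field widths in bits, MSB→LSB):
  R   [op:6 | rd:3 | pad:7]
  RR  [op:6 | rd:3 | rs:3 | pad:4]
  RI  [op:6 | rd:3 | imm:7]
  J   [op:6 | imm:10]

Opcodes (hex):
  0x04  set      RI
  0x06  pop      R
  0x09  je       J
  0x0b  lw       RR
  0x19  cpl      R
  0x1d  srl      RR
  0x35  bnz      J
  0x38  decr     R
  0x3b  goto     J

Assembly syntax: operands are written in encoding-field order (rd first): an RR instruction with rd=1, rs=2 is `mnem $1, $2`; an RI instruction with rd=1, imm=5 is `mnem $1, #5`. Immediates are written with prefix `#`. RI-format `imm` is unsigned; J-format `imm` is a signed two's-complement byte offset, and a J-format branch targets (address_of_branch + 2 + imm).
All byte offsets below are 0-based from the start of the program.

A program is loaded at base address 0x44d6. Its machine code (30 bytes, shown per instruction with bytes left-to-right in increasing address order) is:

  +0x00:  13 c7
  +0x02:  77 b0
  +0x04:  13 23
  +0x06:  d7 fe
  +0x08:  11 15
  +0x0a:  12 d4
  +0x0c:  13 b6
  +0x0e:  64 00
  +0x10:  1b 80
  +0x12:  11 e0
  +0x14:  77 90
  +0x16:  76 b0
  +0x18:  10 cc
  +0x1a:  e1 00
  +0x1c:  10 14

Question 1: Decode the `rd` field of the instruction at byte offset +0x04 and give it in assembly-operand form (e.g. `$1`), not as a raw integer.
$6

[04] 13 23 → 0x1323
  opcode bits[15:10]=0x4: set/RI
  rd: (w>>7)&0x7=0x6 → $6
  imm: (w>>0)&0x7f=0x23 → #35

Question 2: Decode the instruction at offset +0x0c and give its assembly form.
@+0c  big-endian(13 b6) = 0x13b6
  op=0x13b6>>10=0x4 ⇒ set (RI)
  rd@[9:7]=0x7 ⇒ $7
  imm@[6:0]=0x36 ⇒ #54

set $7, #54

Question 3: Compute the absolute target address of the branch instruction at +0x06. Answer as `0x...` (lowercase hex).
off 0x06: read d7 fe as big → 0xd7fe
  opcode bits[15:10]=0x35: bnz/J
  imm: (w>>0)&0x3ff=0x3fe (s10→-2) → #-2
  target = base 0x44d6 + off 0x06 + 2 + imm -2 = 0x44dc

0x44dc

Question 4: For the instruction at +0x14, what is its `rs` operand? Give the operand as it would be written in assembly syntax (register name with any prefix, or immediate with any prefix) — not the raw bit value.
+0x14: 77 90 ⇒ word 0x7790 (big)
  top 6b → 0x1d → srl [RR]
  rd: (w>>7)&0x7=0x7 → $7
  rs: (w>>4)&0x7=0x1 → $1

$1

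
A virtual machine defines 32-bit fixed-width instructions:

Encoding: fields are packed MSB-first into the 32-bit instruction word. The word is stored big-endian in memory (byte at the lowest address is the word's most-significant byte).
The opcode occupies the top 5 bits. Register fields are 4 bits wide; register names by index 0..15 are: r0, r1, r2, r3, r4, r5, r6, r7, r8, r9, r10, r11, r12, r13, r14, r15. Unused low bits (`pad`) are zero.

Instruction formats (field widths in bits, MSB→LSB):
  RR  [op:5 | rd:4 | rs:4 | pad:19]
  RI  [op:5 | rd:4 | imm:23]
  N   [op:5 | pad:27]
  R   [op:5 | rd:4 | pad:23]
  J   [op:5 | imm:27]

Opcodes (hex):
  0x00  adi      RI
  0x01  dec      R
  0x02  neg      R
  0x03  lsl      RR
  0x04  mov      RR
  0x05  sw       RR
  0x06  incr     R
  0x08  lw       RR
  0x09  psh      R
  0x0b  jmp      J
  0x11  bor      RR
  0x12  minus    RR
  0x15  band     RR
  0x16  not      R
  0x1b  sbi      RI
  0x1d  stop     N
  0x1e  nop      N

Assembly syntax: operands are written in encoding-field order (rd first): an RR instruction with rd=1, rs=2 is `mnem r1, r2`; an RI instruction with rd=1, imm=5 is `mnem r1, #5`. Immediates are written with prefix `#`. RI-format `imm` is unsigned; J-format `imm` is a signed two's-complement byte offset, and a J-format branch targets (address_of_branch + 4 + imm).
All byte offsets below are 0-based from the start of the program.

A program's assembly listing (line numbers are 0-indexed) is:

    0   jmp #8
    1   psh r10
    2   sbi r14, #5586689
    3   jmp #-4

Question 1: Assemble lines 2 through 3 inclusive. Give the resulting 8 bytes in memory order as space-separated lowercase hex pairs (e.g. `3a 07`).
df 55 3f 01 5f ff ff fc

line 2 (sbi): pack op=0x1b:5|rd=14:4|imm=5586689:23 = 0xdf553f01; big→ df 55 3f 01
line 3 (jmp): pack op=0xb:5|imm=-4:27 = 0x5ffffffc; big→ 5f ff ff fc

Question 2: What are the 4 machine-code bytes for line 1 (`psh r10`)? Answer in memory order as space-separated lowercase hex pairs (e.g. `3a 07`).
1. psh fields op=0x9:5|rd=10:4|pad=0:23 → word 4d000000h → 4d 00 00 00

4d 00 00 00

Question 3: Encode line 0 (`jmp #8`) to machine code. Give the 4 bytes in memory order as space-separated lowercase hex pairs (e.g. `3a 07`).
58 00 00 08

L0: jmp op=0xb:5|imm=8:27 ⇒ 0x58000008 ⇒ big 58 00 00 08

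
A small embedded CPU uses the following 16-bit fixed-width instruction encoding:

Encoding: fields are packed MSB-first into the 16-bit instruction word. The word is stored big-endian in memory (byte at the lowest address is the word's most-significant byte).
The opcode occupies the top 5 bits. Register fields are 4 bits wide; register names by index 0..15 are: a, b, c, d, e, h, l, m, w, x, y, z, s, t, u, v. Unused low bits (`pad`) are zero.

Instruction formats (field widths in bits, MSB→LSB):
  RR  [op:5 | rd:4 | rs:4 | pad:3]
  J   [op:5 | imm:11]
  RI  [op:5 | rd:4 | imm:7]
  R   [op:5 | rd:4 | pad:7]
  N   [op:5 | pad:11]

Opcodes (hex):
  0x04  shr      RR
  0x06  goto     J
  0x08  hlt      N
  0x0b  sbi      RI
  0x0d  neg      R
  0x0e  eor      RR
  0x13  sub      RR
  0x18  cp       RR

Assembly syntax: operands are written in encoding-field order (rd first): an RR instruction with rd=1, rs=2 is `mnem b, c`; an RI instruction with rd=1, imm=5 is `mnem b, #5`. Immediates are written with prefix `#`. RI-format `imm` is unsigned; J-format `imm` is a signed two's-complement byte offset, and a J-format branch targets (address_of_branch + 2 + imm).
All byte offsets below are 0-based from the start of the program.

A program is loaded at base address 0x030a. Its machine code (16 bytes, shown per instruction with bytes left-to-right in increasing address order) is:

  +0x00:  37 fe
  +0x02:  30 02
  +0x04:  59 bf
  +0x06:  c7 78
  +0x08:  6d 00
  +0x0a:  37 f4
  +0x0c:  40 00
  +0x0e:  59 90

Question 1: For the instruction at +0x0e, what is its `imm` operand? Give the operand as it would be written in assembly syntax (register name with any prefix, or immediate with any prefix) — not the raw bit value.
#16

+0x0e: 59 90 ⇒ word 0x5990 (big)
  op=0x5990>>11=0xb ⇒ sbi (RI)
  rd@[10:7]=0x3 ⇒ d
  imm@[6:0]=0x10 ⇒ #16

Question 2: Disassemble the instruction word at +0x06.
+0x06: c7 78 ⇒ word 0xc778 (big)
  top 5b → 0x18 → cp [RR]
  rd@[10:7]=0xe ⇒ u
  rs@[6:3]=0xf ⇒ v

cp u, v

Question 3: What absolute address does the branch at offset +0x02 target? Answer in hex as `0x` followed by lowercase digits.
off 0x02: read 30 02 as big → 0x3002
  op=0x3002>>11=0x6 ⇒ goto (J)
  imm@[10:0]=0x2 ⇒ #2
  target = base 0x030a + off 0x02 + 2 + imm 2 = 0x0310

0x0310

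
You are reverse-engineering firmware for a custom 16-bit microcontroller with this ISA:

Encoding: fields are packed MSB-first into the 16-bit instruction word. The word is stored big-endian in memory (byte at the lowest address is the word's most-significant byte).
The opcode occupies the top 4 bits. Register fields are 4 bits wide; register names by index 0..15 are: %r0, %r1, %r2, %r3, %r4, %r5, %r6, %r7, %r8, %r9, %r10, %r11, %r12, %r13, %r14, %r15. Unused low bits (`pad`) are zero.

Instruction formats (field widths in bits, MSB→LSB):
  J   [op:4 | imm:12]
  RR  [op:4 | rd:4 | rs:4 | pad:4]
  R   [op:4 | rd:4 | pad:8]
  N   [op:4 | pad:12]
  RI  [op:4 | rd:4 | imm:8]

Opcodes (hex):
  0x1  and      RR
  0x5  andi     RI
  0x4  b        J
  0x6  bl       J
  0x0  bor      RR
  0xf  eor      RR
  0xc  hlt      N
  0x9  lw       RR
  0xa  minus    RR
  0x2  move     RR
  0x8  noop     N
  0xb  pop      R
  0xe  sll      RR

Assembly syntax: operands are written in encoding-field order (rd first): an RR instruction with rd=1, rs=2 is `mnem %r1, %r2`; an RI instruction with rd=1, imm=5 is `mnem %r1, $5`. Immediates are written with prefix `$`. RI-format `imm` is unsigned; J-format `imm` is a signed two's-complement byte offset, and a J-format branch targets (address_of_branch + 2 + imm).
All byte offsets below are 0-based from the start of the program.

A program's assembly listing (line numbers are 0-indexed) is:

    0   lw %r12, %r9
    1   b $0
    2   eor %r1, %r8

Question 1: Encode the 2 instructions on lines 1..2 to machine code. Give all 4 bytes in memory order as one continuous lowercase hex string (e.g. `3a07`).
L1: b op=0x4:4|imm=0:12 ⇒ 0x4000 ⇒ big 40 00
L2: eor op=0xf:4|rd=1:4|rs=8:4|pad=0:4 ⇒ 0xf180 ⇒ big f1 80

4000f180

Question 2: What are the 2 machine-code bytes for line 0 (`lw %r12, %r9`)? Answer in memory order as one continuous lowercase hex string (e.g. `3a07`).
9c90

line 0 (lw): pack op=0x9:4|rd=12:4|rs=9:4|pad=0:4 = 0x9c90; big→ 9c 90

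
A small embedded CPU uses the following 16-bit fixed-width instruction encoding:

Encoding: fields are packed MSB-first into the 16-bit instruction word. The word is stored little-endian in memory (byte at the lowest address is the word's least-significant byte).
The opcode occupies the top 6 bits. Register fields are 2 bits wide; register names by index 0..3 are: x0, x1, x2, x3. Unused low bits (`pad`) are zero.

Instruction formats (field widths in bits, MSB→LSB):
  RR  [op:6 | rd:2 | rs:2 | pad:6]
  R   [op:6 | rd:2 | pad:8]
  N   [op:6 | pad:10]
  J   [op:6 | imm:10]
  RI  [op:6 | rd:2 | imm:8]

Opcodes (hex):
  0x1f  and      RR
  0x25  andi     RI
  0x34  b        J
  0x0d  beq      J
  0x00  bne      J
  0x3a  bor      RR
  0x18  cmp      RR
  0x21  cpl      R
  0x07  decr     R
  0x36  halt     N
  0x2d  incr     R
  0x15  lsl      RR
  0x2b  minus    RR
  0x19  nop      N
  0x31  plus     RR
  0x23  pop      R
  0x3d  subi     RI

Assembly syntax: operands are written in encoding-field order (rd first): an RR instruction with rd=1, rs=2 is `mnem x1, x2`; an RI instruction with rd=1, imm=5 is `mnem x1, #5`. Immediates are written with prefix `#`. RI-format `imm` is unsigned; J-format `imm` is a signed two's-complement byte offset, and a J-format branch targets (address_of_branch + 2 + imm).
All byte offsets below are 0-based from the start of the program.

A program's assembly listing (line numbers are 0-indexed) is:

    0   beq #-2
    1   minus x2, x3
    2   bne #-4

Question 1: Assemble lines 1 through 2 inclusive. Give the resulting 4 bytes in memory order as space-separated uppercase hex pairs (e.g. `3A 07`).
1. minus fields op=0x2b:6|rd=2:2|rs=3:2|pad=0:6 → word aec0h → c0 ae
2. bne fields op=0x0:6|imm=-4:10 → word 03fch → fc 03

C0 AE FC 03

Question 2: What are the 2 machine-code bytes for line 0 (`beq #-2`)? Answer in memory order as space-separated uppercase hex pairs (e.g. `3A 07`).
L0: beq op=0xd:6|imm=-2:10 ⇒ 0x37fe ⇒ little fe 37

FE 37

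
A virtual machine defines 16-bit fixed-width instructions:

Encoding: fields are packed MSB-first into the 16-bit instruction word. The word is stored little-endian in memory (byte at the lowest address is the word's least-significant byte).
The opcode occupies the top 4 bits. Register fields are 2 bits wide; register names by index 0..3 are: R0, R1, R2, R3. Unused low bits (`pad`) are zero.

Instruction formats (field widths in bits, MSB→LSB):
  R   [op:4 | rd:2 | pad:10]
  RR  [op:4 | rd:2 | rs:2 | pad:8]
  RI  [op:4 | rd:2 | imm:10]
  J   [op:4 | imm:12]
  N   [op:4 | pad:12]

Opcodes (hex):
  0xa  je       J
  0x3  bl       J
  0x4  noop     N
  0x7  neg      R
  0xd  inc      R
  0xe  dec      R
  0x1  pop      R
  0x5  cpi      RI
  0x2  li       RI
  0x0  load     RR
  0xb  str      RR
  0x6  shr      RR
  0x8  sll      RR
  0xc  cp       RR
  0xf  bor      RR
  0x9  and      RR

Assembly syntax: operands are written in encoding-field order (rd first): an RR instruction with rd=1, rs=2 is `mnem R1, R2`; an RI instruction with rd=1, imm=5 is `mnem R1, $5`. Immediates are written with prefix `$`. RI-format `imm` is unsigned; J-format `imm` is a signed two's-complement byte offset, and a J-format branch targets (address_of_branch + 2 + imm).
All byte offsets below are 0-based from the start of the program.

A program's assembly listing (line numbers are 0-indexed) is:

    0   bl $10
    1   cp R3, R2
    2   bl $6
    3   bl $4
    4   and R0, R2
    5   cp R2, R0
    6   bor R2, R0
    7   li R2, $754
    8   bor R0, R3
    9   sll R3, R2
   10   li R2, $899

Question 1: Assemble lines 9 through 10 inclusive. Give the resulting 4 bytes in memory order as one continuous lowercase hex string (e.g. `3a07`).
008e832b

line 9 (sll): pack op=0x8:4|rd=3:2|rs=2:2|pad=0:8 = 0x8e00; little→ 00 8e
line 10 (li): pack op=0x2:4|rd=2:2|imm=899:10 = 0x2b83; little→ 83 2b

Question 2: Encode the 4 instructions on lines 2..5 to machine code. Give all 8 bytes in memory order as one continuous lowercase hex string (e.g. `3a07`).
06300430009200c8

L2: bl op=0x3:4|imm=6:12 ⇒ 0x3006 ⇒ little 06 30
L3: bl op=0x3:4|imm=4:12 ⇒ 0x3004 ⇒ little 04 30
L4: and op=0x9:4|rd=0:2|rs=2:2|pad=0:8 ⇒ 0x9200 ⇒ little 00 92
L5: cp op=0xc:4|rd=2:2|rs=0:2|pad=0:8 ⇒ 0xc800 ⇒ little 00 c8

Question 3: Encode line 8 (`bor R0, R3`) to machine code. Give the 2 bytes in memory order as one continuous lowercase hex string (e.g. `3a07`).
8. bor fields op=0xf:4|rd=0:2|rs=3:2|pad=0:8 → word f300h → 00 f3

00f3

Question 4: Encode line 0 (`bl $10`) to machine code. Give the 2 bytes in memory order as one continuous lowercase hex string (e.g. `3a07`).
0a30

0. bl fields op=0x3:4|imm=10:12 → word 300ah → 0a 30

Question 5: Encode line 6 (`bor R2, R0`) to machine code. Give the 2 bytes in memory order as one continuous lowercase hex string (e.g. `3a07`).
6. bor fields op=0xf:4|rd=2:2|rs=0:2|pad=0:8 → word f800h → 00 f8

00f8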